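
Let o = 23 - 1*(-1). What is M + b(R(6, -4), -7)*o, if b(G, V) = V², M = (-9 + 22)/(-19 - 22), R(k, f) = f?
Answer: 48203/41 ≈ 1175.7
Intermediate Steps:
o = 24 (o = 23 + 1 = 24)
M = -13/41 (M = 13/(-41) = 13*(-1/41) = -13/41 ≈ -0.31707)
M + b(R(6, -4), -7)*o = -13/41 + (-7)²*24 = -13/41 + 49*24 = -13/41 + 1176 = 48203/41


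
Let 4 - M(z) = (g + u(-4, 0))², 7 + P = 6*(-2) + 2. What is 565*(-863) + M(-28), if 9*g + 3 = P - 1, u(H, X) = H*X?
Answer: -4388368/9 ≈ -4.8760e+5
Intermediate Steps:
P = -17 (P = -7 + (6*(-2) + 2) = -7 + (-12 + 2) = -7 - 10 = -17)
g = -7/3 (g = -⅓ + (-17 - 1)/9 = -⅓ + (⅑)*(-18) = -⅓ - 2 = -7/3 ≈ -2.3333)
M(z) = -13/9 (M(z) = 4 - (-7/3 - 4*0)² = 4 - (-7/3 + 0)² = 4 - (-7/3)² = 4 - 1*49/9 = 4 - 49/9 = -13/9)
565*(-863) + M(-28) = 565*(-863) - 13/9 = -487595 - 13/9 = -4388368/9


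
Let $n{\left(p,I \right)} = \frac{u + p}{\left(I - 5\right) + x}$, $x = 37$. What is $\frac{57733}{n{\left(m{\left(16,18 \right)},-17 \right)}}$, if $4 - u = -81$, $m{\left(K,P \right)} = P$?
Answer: $\frac{865995}{103} \approx 8407.7$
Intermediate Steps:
$u = 85$ ($u = 4 - -81 = 4 + 81 = 85$)
$n{\left(p,I \right)} = \frac{85 + p}{32 + I}$ ($n{\left(p,I \right)} = \frac{85 + p}{\left(I - 5\right) + 37} = \frac{85 + p}{\left(-5 + I\right) + 37} = \frac{85 + p}{32 + I}$)
$\frac{57733}{n{\left(m{\left(16,18 \right)},-17 \right)}} = \frac{57733}{\frac{1}{32 - 17} \left(85 + 18\right)} = \frac{57733}{\frac{1}{15} \cdot 103} = \frac{57733}{\frac{103}{15}} = 57733 \cdot \frac{15}{103} = \frac{865995}{103}$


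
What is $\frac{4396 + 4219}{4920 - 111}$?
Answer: $\frac{8615}{4809} \approx 1.7914$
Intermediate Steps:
$\frac{4396 + 4219}{4920 - 111} = \frac{8615}{4809}$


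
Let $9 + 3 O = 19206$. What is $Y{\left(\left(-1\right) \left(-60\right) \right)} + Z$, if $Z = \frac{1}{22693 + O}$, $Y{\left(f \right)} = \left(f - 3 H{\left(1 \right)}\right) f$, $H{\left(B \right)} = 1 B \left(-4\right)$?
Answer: $\frac{125677441}{29092} \approx 4320.0$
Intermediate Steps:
$O = 6399$ ($O = -3 + \frac{1}{3} \cdot 19206 = -3 + 6402 = 6399$)
$H{\left(B \right)} = - 4 B$ ($H{\left(B \right)} = B \left(-4\right) = - 4 B$)
$Y{\left(f \right)} = f \left(12 + f\right)$ ($Y{\left(f \right)} = \left(f - 3 \left(\left(-4\right) 1\right)\right) f = \left(f - -12\right) f = \left(f + 12\right) f = \left(12 + f\right) f = f \left(12 + f\right)$)
$Z = \frac{1}{29092}$ ($Z = \frac{1}{22693 + 6399} = \frac{1}{29092} \approx 3.4374 \cdot 10^{-5}$)
$Y{\left(\left(-1\right) \left(-60\right) \right)} + Z = \left(-1\right) \left(-60\right) \left(12 - -60\right) + \frac{1}{29092} = 60 \left(12 + 60\right) + \frac{1}{29092} = 60 \cdot 72 + \frac{1}{29092} = 4320 + \frac{1}{29092} = \frac{125677441}{29092}$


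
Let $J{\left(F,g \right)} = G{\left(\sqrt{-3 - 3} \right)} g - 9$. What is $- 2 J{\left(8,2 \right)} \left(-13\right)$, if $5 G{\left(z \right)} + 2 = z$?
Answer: $- \frac{1274}{5} + \frac{52 i \sqrt{6}}{5} \approx -254.8 + 25.475 i$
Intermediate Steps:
$G{\left(z \right)} = - \frac{2}{5} + \frac{z}{5}$
$J{\left(F,g \right)} = -9 + g \left(- \frac{2}{5} + \frac{i \sqrt{6}}{5}\right)$ ($J{\left(F,g \right)} = \left(- \frac{2}{5} + \frac{\sqrt{-3 - 3}}{5}\right) g - 9 = \left(- \frac{2}{5} + \frac{\sqrt{-6}}{5}\right) g - 9 = \left(- \frac{2}{5} + \frac{i \sqrt{6}}{5}\right) g - 9 = g \left(- \frac{2}{5} + \frac{i \sqrt{6}}{5}\right) - 9 = -9 + g \left(- \frac{2}{5} + \frac{i \sqrt{6}}{5}\right)$)
$- 2 J{\left(8,2 \right)} \left(-13\right) = - 2 \left(-9 - \frac{2 \left(2 - i \sqrt{6}\right)}{5}\right) \left(-13\right) = - 2 \left(-9 - \left(\frac{4}{5} - \frac{2 i \sqrt{6}}{5}\right)\right) \left(-13\right) = - 2 \left(- \frac{49}{5} + \frac{2 i \sqrt{6}}{5}\right) \left(-13\right) = \left(\frac{98}{5} - \frac{4 i \sqrt{6}}{5}\right) \left(-13\right) = - \frac{1274}{5} + \frac{52 i \sqrt{6}}{5}$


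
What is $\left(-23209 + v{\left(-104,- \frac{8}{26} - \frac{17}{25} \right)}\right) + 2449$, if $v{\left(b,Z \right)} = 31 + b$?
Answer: $-20833$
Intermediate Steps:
$\left(-23209 + v{\left(-104,- \frac{8}{26} - \frac{17}{25} \right)}\right) + 2449 = \left(-23209 + \left(31 - 104\right)\right) + 2449 = \left(-23209 - 73\right) + 2449 = -23282 + 2449 = -20833$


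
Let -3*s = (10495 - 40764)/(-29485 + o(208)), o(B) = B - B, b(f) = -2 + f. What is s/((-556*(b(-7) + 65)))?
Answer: 30269/2754134880 ≈ 1.0990e-5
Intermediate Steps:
o(B) = 0
s = -30269/88455 (s = -(10495 - 40764)/(3*(-29485 + 0)) = -(-30269)/(3*(-29485)) = -(-30269)*(-1)/(3*29485) = -⅓*30269/29485 = -30269/88455 ≈ -0.34220)
s/((-556*(b(-7) + 65))) = -30269*(-1/(556*((-2 - 7) + 65)))/88455 = -30269*(-1/(556*(-9 + 65)))/88455 = -30269/(88455*((-556*56))) = -30269/88455/(-31136) = -30269/88455*(-1/31136) = 30269/2754134880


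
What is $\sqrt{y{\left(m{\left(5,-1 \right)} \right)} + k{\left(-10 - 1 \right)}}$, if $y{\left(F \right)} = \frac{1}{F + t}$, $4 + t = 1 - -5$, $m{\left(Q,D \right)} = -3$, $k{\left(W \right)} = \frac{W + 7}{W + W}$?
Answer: $\frac{3 i \sqrt{11}}{11} \approx 0.90453 i$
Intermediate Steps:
$k{\left(W \right)} = \frac{7 + W}{2 W}$
$t = 2$ ($t = -4 + \left(1 - -5\right) = -4 + \left(1 + 5\right) = -4 + 6 = 2$)
$y{\left(F \right)} = \frac{1}{2 + F}$ ($y{\left(F \right)} = \frac{1}{F + 2} = \frac{1}{2 + F}$)
$\sqrt{y{\left(m{\left(5,-1 \right)} \right)} + k{\left(-10 - 1 \right)}} = \sqrt{\frac{1}{2 - 3} + \frac{7 - 11}{2 \left(-10 - 1\right)}} = \sqrt{\frac{1}{-1} + \frac{7 - 11}{2 \left(-11\right)}} = \sqrt{-1 + \frac{1}{2} \left(- \frac{1}{11}\right) \left(-4\right)} = \sqrt{-1 + \frac{2}{11}} = \sqrt{- \frac{9}{11}} = \frac{3 i \sqrt{11}}{11}$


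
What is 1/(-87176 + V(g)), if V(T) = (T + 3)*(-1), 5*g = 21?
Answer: -5/435916 ≈ -1.1470e-5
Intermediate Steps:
g = 21/5 (g = (⅕)*21 = 21/5 ≈ 4.2000)
V(T) = -3 - T (V(T) = (3 + T)*(-1) = -3 - T)
1/(-87176 + V(g)) = 1/(-87176 + (-3 - 1*21/5)) = 1/(-87176 + (-3 - 21/5)) = 1/(-87176 - 36/5) = 1/(-435916/5) = -5/435916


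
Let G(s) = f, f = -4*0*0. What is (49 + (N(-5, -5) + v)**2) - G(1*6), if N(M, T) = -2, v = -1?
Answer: 58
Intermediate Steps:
f = 0 (f = 0*0 = 0)
G(s) = 0
(49 + (N(-5, -5) + v)**2) - G(1*6) = (49 + (-2 - 1)**2) - 1*0 = (49 + (-3)**2) + 0 = (49 + 9) + 0 = 58 + 0 = 58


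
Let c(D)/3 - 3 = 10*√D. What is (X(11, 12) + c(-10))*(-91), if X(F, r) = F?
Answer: -1820 - 2730*I*√10 ≈ -1820.0 - 8633.0*I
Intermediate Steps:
c(D) = 9 + 30*√D (c(D) = 9 + 3*(10*√D) = 9 + 30*√D)
(X(11, 12) + c(-10))*(-91) = (11 + (9 + 30*√(-10)))*(-91) = (11 + (9 + 30*(I*√10)))*(-91) = (11 + (9 + 30*I*√10))*(-91) = (20 + 30*I*√10)*(-91) = -1820 - 2730*I*√10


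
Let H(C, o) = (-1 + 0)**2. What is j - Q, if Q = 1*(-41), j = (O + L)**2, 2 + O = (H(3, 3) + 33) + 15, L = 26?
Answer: 5370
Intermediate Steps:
H(C, o) = 1 (H(C, o) = (-1)**2 = 1)
O = 47 (O = -2 + ((1 + 33) + 15) = -2 + (34 + 15) = -2 + 49 = 47)
j = 5329 (j = (47 + 26)**2 = 73**2 = 5329)
Q = -41
j - Q = 5329 - 1*(-41) = 5329 + 41 = 5370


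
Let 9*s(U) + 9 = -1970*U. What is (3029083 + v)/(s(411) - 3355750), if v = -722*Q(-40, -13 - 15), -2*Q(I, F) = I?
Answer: -9043929/10337143 ≈ -0.87490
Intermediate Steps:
Q(I, F) = -I/2
s(U) = -1 - 1970*U/9 (s(U) = -1 + (-1970*U)/9 = -1 - 1970*U/9)
v = -14440 (v = -(-361)*(-40) = -722*20 = -14440)
(3029083 + v)/(s(411) - 3355750) = (3029083 - 14440)/((-1 - 1970/9*411) - 3355750) = 3014643/((-1 - 269890/3) - 3355750) = 3014643/(-269893/3 - 3355750) = 3014643/(-10337143/3) = 3014643*(-3/10337143) = -9043929/10337143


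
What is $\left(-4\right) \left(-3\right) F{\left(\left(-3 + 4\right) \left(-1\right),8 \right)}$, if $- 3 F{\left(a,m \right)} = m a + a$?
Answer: $36$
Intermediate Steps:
$F{\left(a,m \right)} = - \frac{a}{3} - \frac{a m}{3}$ ($F{\left(a,m \right)} = - \frac{m a + a}{3} = - \frac{a m + a}{3} = - \frac{a + a m}{3} = - \frac{a}{3} - \frac{a m}{3}$)
$\left(-4\right) \left(-3\right) F{\left(\left(-3 + 4\right) \left(-1\right),8 \right)} = \left(-4\right) \left(-3\right) \left(- \frac{\left(-3 + 4\right) \left(-1\right) \left(1 + 8\right)}{3}\right) = 12 \left(\left(- \frac{1}{3}\right) 1 \left(-1\right) 9\right) = 12 \left(\left(- \frac{1}{3}\right) \left(-1\right) 9\right) = 12 \cdot 3 = 36$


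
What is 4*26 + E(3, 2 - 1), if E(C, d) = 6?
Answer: 110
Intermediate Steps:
4*26 + E(3, 2 - 1) = 4*26 + 6 = 104 + 6 = 110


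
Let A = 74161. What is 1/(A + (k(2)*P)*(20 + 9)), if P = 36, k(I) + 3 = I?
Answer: 1/73117 ≈ 1.3677e-5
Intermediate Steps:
k(I) = -3 + I
1/(A + (k(2)*P)*(20 + 9)) = 1/(74161 + ((-3 + 2)*36)*(20 + 9)) = 1/(74161 - 1*36*29) = 1/(74161 - 36*29) = 1/(74161 - 1044) = 1/73117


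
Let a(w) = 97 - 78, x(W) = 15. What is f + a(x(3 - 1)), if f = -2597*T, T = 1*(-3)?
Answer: 7810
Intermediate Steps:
T = -3
a(w) = 19
f = 7791 (f = -2597*(-3) = 7791)
f + a(x(3 - 1)) = 7791 + 19 = 7810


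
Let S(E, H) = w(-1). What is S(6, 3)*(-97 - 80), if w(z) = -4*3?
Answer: 2124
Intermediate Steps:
w(z) = -12
S(E, H) = -12
S(6, 3)*(-97 - 80) = -12*(-97 - 80) = -12*(-177) = 2124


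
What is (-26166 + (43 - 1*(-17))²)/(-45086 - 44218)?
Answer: 3761/14884 ≈ 0.25269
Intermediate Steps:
(-26166 + (43 - 1*(-17))²)/(-45086 - 44218) = (-26166 + (43 + 17)²)/(-89304) = (-26166 + 60²)*(-1/89304) = (-26166 + 3600)*(-1/89304) = -22566*(-1/89304) = 3761/14884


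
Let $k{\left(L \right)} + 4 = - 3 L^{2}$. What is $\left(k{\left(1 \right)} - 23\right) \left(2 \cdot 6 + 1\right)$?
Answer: $-390$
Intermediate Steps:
$k{\left(L \right)} = -4 - 3 L^{2}$
$\left(k{\left(1 \right)} - 23\right) \left(2 \cdot 6 + 1\right) = \left(\left(-4 - 3 \cdot 1^{2}\right) - 23\right) \left(2 \cdot 6 + 1\right) = \left(\left(-4 - 3\right) - 23\right) \left(12 + 1\right) = \left(\left(-4 - 3\right) - 23\right) 13 = \left(-7 - 23\right) 13 = \left(-30\right) 13 = -390$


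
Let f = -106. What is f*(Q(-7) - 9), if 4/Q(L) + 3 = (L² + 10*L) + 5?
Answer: 18550/19 ≈ 976.32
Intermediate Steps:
Q(L) = 4/(2 + L² + 10*L) (Q(L) = 4/(-3 + ((L² + 10*L) + 5)) = 4/(-3 + (5 + L² + 10*L)) = 4/(2 + L² + 10*L))
f*(Q(-7) - 9) = -106*(4/(2 + (-7)² + 10*(-7)) - 9) = -106*(4/(2 + 49 - 70) - 9) = -106*(4/(-19) - 9) = -106*(4*(-1/19) - 9) = -106*(-4/19 - 9) = -106*(-175/19) = 18550/19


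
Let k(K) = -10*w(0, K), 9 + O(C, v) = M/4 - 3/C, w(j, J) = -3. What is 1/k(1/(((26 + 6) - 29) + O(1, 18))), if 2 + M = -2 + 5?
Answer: 1/30 ≈ 0.033333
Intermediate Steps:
M = 1 (M = -2 + (-2 + 5) = -2 + 3 = 1)
O(C, v) = -35/4 - 3/C (O(C, v) = -9 + (1/4 - 3/C) = -9 + (1*(¼) - 3/C) = -9 + (¼ - 3/C) = -35/4 - 3/C)
k(K) = 30 (k(K) = -10*(-3) = 30)
1/k(1/(((26 + 6) - 29) + O(1, 18))) = 1/30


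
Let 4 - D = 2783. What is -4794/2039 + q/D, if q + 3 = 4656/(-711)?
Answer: -3152824405/1342932297 ≈ -2.3477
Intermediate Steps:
D = -2779 (D = 4 - 1*2783 = 4 - 2783 = -2779)
q = -2263/237 (q = -3 + 4656/(-711) = -3 + 4656*(-1/711) = -3 - 1552/237 = -2263/237 ≈ -9.5485)
-4794/2039 + q/D = -4794/2039 - 2263/237/(-2779) = -4794*1/2039 - 2263/237*(-1/2779) = -4794/2039 + 2263/658623 = -3152824405/1342932297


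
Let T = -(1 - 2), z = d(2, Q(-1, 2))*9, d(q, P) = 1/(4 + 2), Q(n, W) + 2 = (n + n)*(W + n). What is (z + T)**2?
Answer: 25/4 ≈ 6.2500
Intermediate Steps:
Q(n, W) = -2 + 2*n*(W + n) (Q(n, W) = -2 + (n + n)*(W + n) = -2 + (2*n)*(W + n) = -2 + 2*n*(W + n))
d(q, P) = 1/6
z = 3/2 (z = (1/6)*9 = 3/2 ≈ 1.5000)
T = 1 (T = -1*(-1) = 1)
(z + T)**2 = (3/2 + 1)**2 = (5/2)**2 = 25/4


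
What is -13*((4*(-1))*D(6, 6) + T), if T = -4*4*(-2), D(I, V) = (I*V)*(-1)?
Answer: -2288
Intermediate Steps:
D(I, V) = -I*V
T = 32 (T = -16*(-2) = 32)
-13*((4*(-1))*D(6, 6) + T) = -13*((4*(-1))*(-1*6*6) + 32) = -13*(-4*(-36) + 32) = -13*(144 + 32) = -13*176 = -2288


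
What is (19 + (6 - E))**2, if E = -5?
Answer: 900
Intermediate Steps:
(19 + (6 - E))**2 = (19 + (6 - 1*(-5)))**2 = (19 + (6 + 5))**2 = (19 + 11)**2 = 30**2 = 900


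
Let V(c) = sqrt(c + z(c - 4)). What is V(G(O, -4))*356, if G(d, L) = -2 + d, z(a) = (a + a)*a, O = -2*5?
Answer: 3560*sqrt(5) ≈ 7960.4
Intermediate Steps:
O = -10
z(a) = 2*a**2 (z(a) = (2*a)*a = 2*a**2)
V(c) = sqrt(c + 2*(-4 + c)**2) (V(c) = sqrt(c + 2*(c - 4)**2) = sqrt(c + 2*(-4 + c)**2))
V(G(O, -4))*356 = sqrt((-2 - 10) + 2*(-4 + (-2 - 10))**2)*356 = sqrt(-12 + 2*(-4 - 12)**2)*356 = sqrt(-12 + 2*(-16)**2)*356 = sqrt(-12 + 2*256)*356 = sqrt(-12 + 512)*356 = sqrt(500)*356 = (10*sqrt(5))*356 = 3560*sqrt(5)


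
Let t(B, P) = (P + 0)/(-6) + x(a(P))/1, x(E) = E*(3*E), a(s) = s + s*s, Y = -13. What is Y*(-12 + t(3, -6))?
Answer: -34957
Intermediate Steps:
a(s) = s + s²
x(E) = 3*E²
t(B, P) = -P/6 + 3*P²*(1 + P)² (t(B, P) = (P + 0)/(-6) + (3*(P*(1 + P))²)/1 = P*(-⅙) + (3*(P²*(1 + P)²))*1 = -P/6 + (3*P²*(1 + P)²)*1 = -P/6 + 3*P²*(1 + P)²)
Y*(-12 + t(3, -6)) = -13*(-12 + (⅙)*(-6)*(-1 + 18*(-6)*(1 - 6)²)) = -13*(-12 + (⅙)*(-6)*(-1 + 18*(-6)*(-5)²)) = -13*(-12 + (⅙)*(-6)*(-1 + 18*(-6)*25)) = -13*(-12 + (⅙)*(-6)*(-1 - 2700)) = -13*(-12 + (⅙)*(-6)*(-2701)) = -13*(-12 + 2701) = -13*2689 = -34957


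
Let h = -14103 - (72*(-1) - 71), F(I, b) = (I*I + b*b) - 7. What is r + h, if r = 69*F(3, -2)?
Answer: -13546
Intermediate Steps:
F(I, b) = -7 + I² + b² (F(I, b) = (I² + b²) - 7 = -7 + I² + b²)
h = -13960 (h = -14103 - (-72 - 71) = -14103 - 1*(-143) = -14103 + 143 = -13960)
r = 414 (r = 69*(-7 + 3² + (-2)²) = 69*(-7 + 9 + 4) = 69*6 = 414)
r + h = 414 - 13960 = -13546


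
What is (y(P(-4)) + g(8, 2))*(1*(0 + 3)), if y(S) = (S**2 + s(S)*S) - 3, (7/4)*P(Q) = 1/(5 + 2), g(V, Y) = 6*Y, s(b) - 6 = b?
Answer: 68451/2401 ≈ 28.509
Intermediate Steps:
s(b) = 6 + b
P(Q) = 4/49 (P(Q) = 4/(7*(5 + 2)) = (4/7)/7 = (4/7)*(1/7) = 4/49)
y(S) = -3 + S**2 + S*(6 + S) (y(S) = (S**2 + (6 + S)*S) - 3 = (S**2 + S*(6 + S)) - 3 = -3 + S**2 + S*(6 + S))
(y(P(-4)) + g(8, 2))*(1*(0 + 3)) = ((-3 + (4/49)**2 + 4*(6 + 4/49)/49) + 6*2)*(1*(0 + 3)) = ((-3 + 16/2401 + (4/49)*(298/49)) + 12)*(1*3) = ((-3 + 16/2401 + 1192/2401) + 12)*3 = (-5995/2401 + 12)*3 = (22817/2401)*3 = 68451/2401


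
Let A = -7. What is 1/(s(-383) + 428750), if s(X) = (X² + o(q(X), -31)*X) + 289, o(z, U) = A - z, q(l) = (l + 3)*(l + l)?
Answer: 1/112062049 ≈ 8.9236e-9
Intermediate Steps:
q(l) = 2*l*(3 + l) (q(l) = (3 + l)*(2*l) = 2*l*(3 + l))
o(z, U) = -7 - z
s(X) = 289 + X² + X*(-7 - 2*X*(3 + X)) (s(X) = (X² + (-7 - 2*X*(3 + X))*X) + 289 = (X² + X*(-7 - 2*X*(3 + X))) + 289 = 289 + X² + X*(-7 - 2*X*(3 + X)))
1/(s(-383) + 428750) = 1/((289 + (-383)² - 1*(-383)*(7 + 2*(-383)*(3 - 383))) + 428750) = 1/((289 + 146689 - 1*(-383)*(7 + 2*(-383)*(-380))) + 428750) = 1/((289 + 146689 - 1*(-383)*(7 + 291080)) + 428750) = 1/((289 + 146689 - 1*(-383)*291087) + 428750) = 1/((289 + 146689 + 111486321) + 428750) = 1/(111633299 + 428750) = 1/112062049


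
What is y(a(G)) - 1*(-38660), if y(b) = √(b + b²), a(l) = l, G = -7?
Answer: 38660 + √42 ≈ 38667.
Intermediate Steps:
y(a(G)) - 1*(-38660) = √(-7*(1 - 7)) - 1*(-38660) = √(-7*(-6)) + 38660 = √42 + 38660 = 38660 + √42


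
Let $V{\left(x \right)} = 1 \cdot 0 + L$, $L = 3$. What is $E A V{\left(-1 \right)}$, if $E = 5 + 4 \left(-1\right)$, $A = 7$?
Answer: $21$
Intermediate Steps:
$E = 1$ ($E = 5 - 4 = 1$)
$V{\left(x \right)} = 3$ ($V{\left(x \right)} = 1 \cdot 0 + 3 = 0 + 3 = 3$)
$E A V{\left(-1 \right)} = 1 \cdot 7 \cdot 3 = 7 \cdot 3 = 21$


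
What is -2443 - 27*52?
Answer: -3847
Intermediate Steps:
-2443 - 27*52 = -2443 - 1404 = -3847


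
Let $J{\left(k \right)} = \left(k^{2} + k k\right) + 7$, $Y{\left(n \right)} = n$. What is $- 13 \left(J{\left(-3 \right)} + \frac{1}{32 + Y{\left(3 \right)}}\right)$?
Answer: $- \frac{11388}{35} \approx -325.37$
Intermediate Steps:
$J{\left(k \right)} = 7 + 2 k^{2}$ ($J{\left(k \right)} = \left(k^{2} + k^{2}\right) + 7 = 2 k^{2} + 7 = 7 + 2 k^{2}$)
$- 13 \left(J{\left(-3 \right)} + \frac{1}{32 + Y{\left(3 \right)}}\right) = - 13 \left(\left(7 + 2 \left(-3\right)^{2}\right) + \frac{1}{32 + 3}\right) = - 13 \left(\left(7 + 2 \cdot 9\right) + \frac{1}{35}\right) = - 13 \left(\left(7 + 18\right) + \frac{1}{35}\right) = - 13 \left(25 + \frac{1}{35}\right) = \left(-13\right) \frac{876}{35} = - \frac{11388}{35}$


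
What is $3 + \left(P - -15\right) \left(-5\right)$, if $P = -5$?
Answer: $-47$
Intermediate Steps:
$3 + \left(P - -15\right) \left(-5\right) = 3 + \left(-5 - -15\right) \left(-5\right) = 3 + \left(-5 + 15\right) \left(-5\right) = 3 + 10 \left(-5\right) = 3 - 50 = -47$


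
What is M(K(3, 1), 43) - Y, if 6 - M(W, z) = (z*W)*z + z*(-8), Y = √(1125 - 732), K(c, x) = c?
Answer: -5197 - √393 ≈ -5216.8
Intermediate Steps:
Y = √393 ≈ 19.824
M(W, z) = 6 + 8*z - W*z² (M(W, z) = 6 - ((z*W)*z + z*(-8)) = 6 - ((W*z)*z - 8*z) = 6 - (W*z² - 8*z) = 6 - (-8*z + W*z²) = 6 + (8*z - W*z²) = 6 + 8*z - W*z²)
M(K(3, 1), 43) - Y = (6 + 8*43 - 1*3*43²) - √393 = (6 + 344 - 1*3*1849) - √393 = (6 + 344 - 5547) - √393 = -5197 - √393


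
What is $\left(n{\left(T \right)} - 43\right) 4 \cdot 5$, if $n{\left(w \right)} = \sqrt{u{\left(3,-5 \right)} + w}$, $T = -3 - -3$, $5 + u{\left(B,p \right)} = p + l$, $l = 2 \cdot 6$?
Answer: $-860 + 20 \sqrt{2} \approx -831.72$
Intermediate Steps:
$l = 12$
$u{\left(B,p \right)} = 7 + p$ ($u{\left(B,p \right)} = -5 + \left(p + 12\right) = -5 + \left(12 + p\right) = 7 + p$)
$T = 0$ ($T = -3 + 3 = 0$)
$n{\left(w \right)} = \sqrt{2 + w}$ ($n{\left(w \right)} = \sqrt{\left(7 - 5\right) + w} = \sqrt{2 + w}$)
$\left(n{\left(T \right)} - 43\right) 4 \cdot 5 = \left(\sqrt{2 + 0} - 43\right) 4 \cdot 5 = \left(\sqrt{2} - 43\right) 20 = \left(-43 + \sqrt{2}\right) 20 = -860 + 20 \sqrt{2}$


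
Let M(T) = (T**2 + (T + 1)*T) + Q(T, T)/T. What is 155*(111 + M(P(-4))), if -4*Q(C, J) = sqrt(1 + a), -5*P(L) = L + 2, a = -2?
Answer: 86583/5 - 775*I/8 ≈ 17317.0 - 96.875*I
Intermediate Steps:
P(L) = -2/5 - L/5 (P(L) = -(L + 2)/5 = -(2 + L)/5 = -2/5 - L/5)
Q(C, J) = -I/4 (Q(C, J) = -sqrt(1 - 2)/4 = -I/4)
M(T) = T**2 + T*(1 + T) - I/(4*T) (M(T) = (T**2 + (T + 1)*T) + (-I/4)/T = (T**2 + (1 + T)*T) - I/(4*T) = (T**2 + T*(1 + T)) - I/(4*T) = T**2 + T*(1 + T) - I/(4*T))
155*(111 + M(P(-4))) = 155*(111 + ((-2/5 - 1/5*(-4)) + 2*(-2/5 - 1/5*(-4))**2 - I/(4*(-2/5 - 1/5*(-4))))) = 155*(111 + ((-2/5 + 4/5) + 2*(-2/5 + 4/5)**2 - I/(4*(-2/5 + 4/5)))) = 155*(111 + (2/5 + 2*(2/5)**2 - I/(4*2/5))) = 155*(111 + (2/5 + 2*(4/25) - 1/4*I*5/2)) = 155*(111 + (2/5 + 8/25 - 5*I/8)) = 155*(111 + (18/25 - 5*I/8)) = 155*(2793/25 - 5*I/8) = 86583/5 - 775*I/8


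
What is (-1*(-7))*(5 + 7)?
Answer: 84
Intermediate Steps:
(-1*(-7))*(5 + 7) = 7*12 = 84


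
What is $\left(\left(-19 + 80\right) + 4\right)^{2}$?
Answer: $4225$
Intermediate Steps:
$\left(\left(-19 + 80\right) + 4\right)^{2} = \left(61 + 4\right)^{2} = 65^{2} = 4225$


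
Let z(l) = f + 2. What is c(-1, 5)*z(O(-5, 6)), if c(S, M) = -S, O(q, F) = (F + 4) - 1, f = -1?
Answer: 1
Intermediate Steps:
O(q, F) = 3 + F (O(q, F) = (4 + F) - 1 = 3 + F)
z(l) = 1 (z(l) = -1 + 2 = 1)
c(-1, 5)*z(O(-5, 6)) = -1*(-1)*1 = 1*1 = 1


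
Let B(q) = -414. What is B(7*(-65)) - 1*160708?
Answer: -161122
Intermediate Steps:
B(7*(-65)) - 1*160708 = -414 - 1*160708 = -414 - 160708 = -161122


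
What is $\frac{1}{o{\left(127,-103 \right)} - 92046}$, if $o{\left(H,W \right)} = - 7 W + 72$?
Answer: $- \frac{1}{91253} \approx -1.0959 \cdot 10^{-5}$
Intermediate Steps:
$o{\left(H,W \right)} = 72 - 7 W$
$\frac{1}{o{\left(127,-103 \right)} - 92046} = \frac{1}{\left(72 - -721\right) - 92046} = \frac{1}{\left(72 + 721\right) - 92046} = \frac{1}{793 - 92046} = \frac{1}{-91253} = - \frac{1}{91253}$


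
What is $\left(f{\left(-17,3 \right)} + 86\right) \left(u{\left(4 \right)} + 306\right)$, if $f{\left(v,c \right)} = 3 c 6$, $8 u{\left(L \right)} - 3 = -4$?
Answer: $\frac{85645}{2} \approx 42823.0$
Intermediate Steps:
$u{\left(L \right)} = - \frac{1}{8}$ ($u{\left(L \right)} = \frac{3}{8} + \frac{1}{8} \left(-4\right) = \frac{3}{8} - \frac{1}{2} = - \frac{1}{8}$)
$f{\left(v,c \right)} = 18 c$
$\left(f{\left(-17,3 \right)} + 86\right) \left(u{\left(4 \right)} + 306\right) = \left(18 \cdot 3 + 86\right) \left(- \frac{1}{8} + 306\right) = \left(54 + 86\right) \frac{2447}{8} = 140 \cdot \frac{2447}{8} = \frac{85645}{2}$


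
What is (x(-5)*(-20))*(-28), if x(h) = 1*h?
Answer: -2800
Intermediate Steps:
x(h) = h
(x(-5)*(-20))*(-28) = -5*(-20)*(-28) = 100*(-28) = -2800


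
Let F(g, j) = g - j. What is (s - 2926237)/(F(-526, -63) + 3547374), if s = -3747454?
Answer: -6673691/3546911 ≈ -1.8815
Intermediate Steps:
(s - 2926237)/(F(-526, -63) + 3547374) = (-3747454 - 2926237)/((-526 - 1*(-63)) + 3547374) = -6673691/((-526 + 63) + 3547374) = -6673691/(-463 + 3547374) = -6673691/3546911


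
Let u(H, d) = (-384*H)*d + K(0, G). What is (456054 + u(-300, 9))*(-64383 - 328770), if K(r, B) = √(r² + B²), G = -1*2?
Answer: -586920814968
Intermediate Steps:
G = -2
K(r, B) = √(B² + r²)
u(H, d) = 2 - 384*H*d (u(H, d) = (-384*H)*d + √((-2)² + 0²) = -384*H*d + √(4 + 0) = -384*H*d + √4 = -384*H*d + 2 = 2 - 384*H*d)
(456054 + u(-300, 9))*(-64383 - 328770) = (456054 + (2 - 384*(-300)*9))*(-64383 - 328770) = (456054 + (2 + 1036800))*(-393153) = (456054 + 1036802)*(-393153) = 1492856*(-393153) = -586920814968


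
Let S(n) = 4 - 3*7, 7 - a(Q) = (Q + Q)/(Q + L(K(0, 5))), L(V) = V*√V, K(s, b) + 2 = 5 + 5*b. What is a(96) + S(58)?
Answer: -1702/199 - 168*√7/199 ≈ -10.786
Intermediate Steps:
K(s, b) = 3 + 5*b (K(s, b) = -2 + (5 + 5*b) = 3 + 5*b)
L(V) = V^(3/2)
a(Q) = 7 - 2*Q/(Q + 56*√7) (a(Q) = 7 - (Q + Q)/(Q + (3 + 5*5)^(3/2)) = 7 - 2*Q/(Q + (3 + 25)^(3/2)) = 7 - 2*Q/(Q + 28^(3/2)) = 7 - 2*Q/(Q + 56*√7))
S(n) = -17 (S(n) = 4 - 21 = -17)
a(96) + S(58) = (5*96 + 392*√7)/(96 + 56*√7) - 17 = (480 + 392*√7)/(96 + 56*√7) - 17 = -17 + (480 + 392*√7)/(96 + 56*√7)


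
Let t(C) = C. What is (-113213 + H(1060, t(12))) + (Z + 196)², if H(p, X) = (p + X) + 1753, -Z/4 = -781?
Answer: 10912012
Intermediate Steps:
Z = 3124 (Z = -4*(-781) = 3124)
H(p, X) = 1753 + X + p (H(p, X) = (X + p) + 1753 = 1753 + X + p)
(-113213 + H(1060, t(12))) + (Z + 196)² = (-113213 + (1753 + 12 + 1060)) + (3124 + 196)² = (-113213 + 2825) + 3320² = -110388 + 11022400 = 10912012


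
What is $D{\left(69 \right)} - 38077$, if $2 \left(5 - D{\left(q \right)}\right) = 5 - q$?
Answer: $-38040$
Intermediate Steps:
$D{\left(q \right)} = \frac{5}{2} + \frac{q}{2}$ ($D{\left(q \right)} = 5 - \frac{5 - q}{2} = 5 + \left(- \frac{5}{2} + \frac{q}{2}\right) = \frac{5}{2} + \frac{q}{2}$)
$D{\left(69 \right)} - 38077 = \left(\frac{5}{2} + \frac{1}{2} \cdot 69\right) - 38077 = \left(\frac{5}{2} + \frac{69}{2}\right) - 38077 = 37 - 38077 = -38040$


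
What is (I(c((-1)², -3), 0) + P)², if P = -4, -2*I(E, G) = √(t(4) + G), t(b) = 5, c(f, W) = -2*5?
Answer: (8 + √5)²/4 ≈ 26.194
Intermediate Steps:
c(f, W) = -10
I(E, G) = -√(5 + G)/2
(I(c((-1)², -3), 0) + P)² = (-√(5 + 0)/2 - 4)² = (-√5/2 - 4)² = (-4 - √5/2)²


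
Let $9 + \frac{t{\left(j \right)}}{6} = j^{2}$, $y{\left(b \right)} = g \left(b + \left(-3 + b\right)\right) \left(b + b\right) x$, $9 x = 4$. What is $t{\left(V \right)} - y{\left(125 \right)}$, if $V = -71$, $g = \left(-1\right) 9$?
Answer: $277192$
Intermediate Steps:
$x = \frac{4}{9}$ ($x = \frac{1}{9} \cdot 4 = \frac{4}{9} \approx 0.44444$)
$g = -9$
$y{\left(b \right)} = - 8 b \left(-3 + 2 b\right)$ ($y{\left(b \right)} = - 9 \left(b + \left(-3 + b\right)\right) \left(b + b\right) \frac{4}{9} = - 9 \left(-3 + 2 b\right) 2 b \frac{4}{9} = - 9 \cdot 2 b \left(-3 + 2 b\right) \frac{4}{9} = - 18 b \left(-3 + 2 b\right) \frac{4}{9} = - 8 b \left(-3 + 2 b\right)$)
$t{\left(j \right)} = -54 + 6 j^{2}$
$t{\left(V \right)} - y{\left(125 \right)} = \left(-54 + 6 \left(-71\right)^{2}\right) - 8 \cdot 125 \left(3 - 250\right) = \left(-54 + 6 \cdot 5041\right) - 8 \cdot 125 \left(3 - 250\right) = \left(-54 + 30246\right) - 8 \cdot 125 \left(-247\right) = 30192 - -247000 = 30192 + 247000 = 277192$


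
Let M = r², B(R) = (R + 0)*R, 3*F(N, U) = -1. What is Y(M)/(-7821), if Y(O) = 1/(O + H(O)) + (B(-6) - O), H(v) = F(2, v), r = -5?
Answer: -817/578754 ≈ -0.0014117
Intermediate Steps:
F(N, U) = -⅓ (F(N, U) = (⅓)*(-1) = -⅓)
H(v) = -⅓
B(R) = R² (B(R) = R*R = R²)
M = 25 (M = (-5)² = 25)
Y(O) = 36 + 1/(-⅓ + O) - O (Y(O) = 1/(O - ⅓) + ((-6)² - O) = 1/(-⅓ + O) + (36 - O) = 36 + 1/(-⅓ + O) - O)
Y(M)/(-7821) = ((-33 - 3*25² + 109*25)/(-1 + 3*25))/(-7821) = ((-33 - 3*625 + 2725)/(-1 + 75))*(-1/7821) = ((-33 - 1875 + 2725)/74)*(-1/7821) = ((1/74)*817)*(-1/7821) = (817/74)*(-1/7821) = -817/578754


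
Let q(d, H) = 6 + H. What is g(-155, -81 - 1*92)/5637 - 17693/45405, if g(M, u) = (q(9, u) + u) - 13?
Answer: -38587802/85315995 ≈ -0.45229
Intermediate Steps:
g(M, u) = -7 + 2*u (g(M, u) = ((6 + u) + u) - 13 = (6 + 2*u) - 13 = -7 + 2*u)
g(-155, -81 - 1*92)/5637 - 17693/45405 = (-7 + 2*(-81 - 1*92))/5637 - 17693/45405 = (-7 + 2*(-81 - 92))*(1/5637) - 17693*1/45405 = (-7 + 2*(-173))*(1/5637) - 17693/45405 = (-7 - 346)*(1/5637) - 17693/45405 = -353*1/5637 - 17693/45405 = -353/5637 - 17693/45405 = -38587802/85315995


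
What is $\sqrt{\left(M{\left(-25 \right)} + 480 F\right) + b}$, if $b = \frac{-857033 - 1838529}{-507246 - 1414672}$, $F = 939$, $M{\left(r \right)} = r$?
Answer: $\frac{\sqrt{416192077347510274}}{960959} \approx 671.34$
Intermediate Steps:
$b = \frac{1347781}{960959}$ ($b = - \frac{2695562}{-1921918} = \left(-2695562\right) \left(- \frac{1}{1921918}\right) = \frac{1347781}{960959} \approx 1.4025$)
$\sqrt{\left(M{\left(-25 \right)} + 480 F\right) + b} = \sqrt{\left(-25 + 480 \cdot 939\right) + \frac{1347781}{960959}} = \sqrt{\left(-25 + 450720\right) + \frac{1347781}{960959}} = \sqrt{450695 + \frac{1347781}{960959}} = \sqrt{\frac{433100764286}{960959}} = \frac{\sqrt{416192077347510274}}{960959}$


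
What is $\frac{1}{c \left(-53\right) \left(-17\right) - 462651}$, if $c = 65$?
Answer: $- \frac{1}{404086} \approx -2.4747 \cdot 10^{-6}$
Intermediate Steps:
$\frac{1}{c \left(-53\right) \left(-17\right) - 462651} = \frac{1}{65 \left(-53\right) \left(-17\right) - 462651} = \frac{1}{\left(-3445\right) \left(-17\right) - 462651} = \frac{1}{58565 - 462651} = \frac{1}{-404086} = - \frac{1}{404086}$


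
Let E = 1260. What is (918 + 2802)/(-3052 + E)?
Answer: -465/224 ≈ -2.0759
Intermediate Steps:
(918 + 2802)/(-3052 + E) = (918 + 2802)/(-3052 + 1260) = 3720/(-1792) = 3720*(-1/1792) = -465/224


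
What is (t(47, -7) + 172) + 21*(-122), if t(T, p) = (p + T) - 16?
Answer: -2366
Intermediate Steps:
t(T, p) = -16 + T + p (t(T, p) = (T + p) - 16 = -16 + T + p)
(t(47, -7) + 172) + 21*(-122) = ((-16 + 47 - 7) + 172) + 21*(-122) = (24 + 172) - 2562 = 196 - 2562 = -2366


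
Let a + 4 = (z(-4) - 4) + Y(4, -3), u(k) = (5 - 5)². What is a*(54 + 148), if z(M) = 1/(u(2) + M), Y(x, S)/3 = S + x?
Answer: -2121/2 ≈ -1060.5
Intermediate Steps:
u(k) = 0 (u(k) = 0² = 0)
Y(x, S) = 3*S + 3*x (Y(x, S) = 3*(S + x) = 3*S + 3*x)
z(M) = 1/M (z(M) = 1/(0 + M) = 1/M)
a = -21/4 (a = -4 + ((1/(-4) - 4) + (3*(-3) + 3*4)) = -4 + ((-¼ - 4) + (-9 + 12)) = -4 + (-17/4 + 3) = -4 - 5/4 = -21/4 ≈ -5.2500)
a*(54 + 148) = -21*(54 + 148)/4 = -21/4*202 = -2121/2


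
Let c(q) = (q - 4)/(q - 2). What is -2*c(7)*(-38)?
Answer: 228/5 ≈ 45.600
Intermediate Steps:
c(q) = (-4 + q)/(-2 + q)
-2*c(7)*(-38) = -2*(-4 + 7)/(-2 + 7)*(-38) = -2*3/5*(-38) = -2*⅗*(-38) = -6/5*(-38) = 228/5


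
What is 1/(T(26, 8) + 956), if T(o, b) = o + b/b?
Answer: 1/983 ≈ 0.0010173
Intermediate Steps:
T(o, b) = 1 + o (T(o, b) = o + 1 = 1 + o)
1/(T(26, 8) + 956) = 1/((1 + 26) + 956) = 1/(27 + 956) = 1/983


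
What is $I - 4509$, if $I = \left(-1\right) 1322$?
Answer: $-5831$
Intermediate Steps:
$I = -1322$
$I - 4509 = -1322 - 4509 = -5831$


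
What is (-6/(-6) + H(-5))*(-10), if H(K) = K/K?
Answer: -20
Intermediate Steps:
H(K) = 1
(-6/(-6) + H(-5))*(-10) = (-6/(-6) + 1)*(-10) = (-6*(-⅙) + 1)*(-10) = (1 + 1)*(-10) = 2*(-10) = -20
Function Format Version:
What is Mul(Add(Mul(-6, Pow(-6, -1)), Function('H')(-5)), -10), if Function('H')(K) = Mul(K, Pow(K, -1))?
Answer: -20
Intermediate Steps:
Function('H')(K) = 1
Mul(Add(Mul(-6, Pow(-6, -1)), Function('H')(-5)), -10) = Mul(Add(Mul(-6, Pow(-6, -1)), 1), -10) = Mul(Add(Mul(-6, Rational(-1, 6)), 1), -10) = Mul(Add(1, 1), -10) = Mul(2, -10) = -20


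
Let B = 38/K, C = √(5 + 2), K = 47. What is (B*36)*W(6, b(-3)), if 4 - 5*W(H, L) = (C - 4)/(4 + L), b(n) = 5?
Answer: 1216/47 - 152*√7/235 ≈ 24.161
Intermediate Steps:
C = √7 ≈ 2.6458
B = 38/47 ≈ 0.80851
W(H, L) = ⅘ - (-4 + √7)/(5*(4 + L)) (W(H, L) = ⅘ - (√7 - 4)/(5*(4 + L)) = ⅘ - (-4 + √7)/(5*(4 + L)))
(B*36)*W(6, b(-3)) = ((38/47)*36)*((20 - √7 + 4*5)/(5*(4 + 5))) = 1368*((⅕)*(20 - √7 + 20)/9)/47 = 1368*((⅕)*(⅑)*(40 - √7))/47 = 1368*(8/9 - √7/45)/47 = 1216/47 - 152*√7/235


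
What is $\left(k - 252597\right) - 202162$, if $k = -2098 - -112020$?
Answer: $-344837$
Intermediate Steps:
$k = 109922$ ($k = -2098 + 112020 = 109922$)
$\left(k - 252597\right) - 202162 = \left(109922 - 252597\right) - 202162 = -142675 - 202162 = -344837$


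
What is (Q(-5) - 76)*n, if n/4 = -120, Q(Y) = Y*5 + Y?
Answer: 50880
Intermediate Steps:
Q(Y) = 6*Y (Q(Y) = 5*Y + Y = 6*Y)
n = -480 (n = 4*(-120) = -480)
(Q(-5) - 76)*n = (6*(-5) - 76)*(-480) = (-30 - 76)*(-480) = -106*(-480) = 50880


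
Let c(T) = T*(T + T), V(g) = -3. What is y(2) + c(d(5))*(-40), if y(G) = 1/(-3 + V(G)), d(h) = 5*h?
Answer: -300001/6 ≈ -50000.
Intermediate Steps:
y(G) = -⅙ (y(G) = 1/(-3 - 3) = 1/(-6) = -⅙)
c(T) = 2*T² (c(T) = T*(2*T) = 2*T²)
y(2) + c(d(5))*(-40) = -⅙ + (2*(5*5)²)*(-40) = -⅙ + (2*25²)*(-40) = -⅙ + (2*625)*(-40) = -⅙ + 1250*(-40) = -⅙ - 50000 = -300001/6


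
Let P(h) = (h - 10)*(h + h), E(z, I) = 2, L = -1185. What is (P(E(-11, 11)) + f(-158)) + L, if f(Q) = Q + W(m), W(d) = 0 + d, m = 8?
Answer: -1367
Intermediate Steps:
W(d) = d
f(Q) = 8 + Q (f(Q) = Q + 8 = 8 + Q)
P(h) = 2*h*(-10 + h) (P(h) = (-10 + h)*(2*h) = 2*h*(-10 + h))
(P(E(-11, 11)) + f(-158)) + L = (2*2*(-10 + 2) + (8 - 158)) - 1185 = (2*2*(-8) - 150) - 1185 = (-32 - 150) - 1185 = -182 - 1185 = -1367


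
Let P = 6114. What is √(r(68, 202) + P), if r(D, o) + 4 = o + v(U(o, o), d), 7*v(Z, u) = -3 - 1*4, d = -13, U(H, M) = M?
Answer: √6311 ≈ 79.442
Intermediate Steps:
v(Z, u) = -1 (v(Z, u) = (-3 - 1*4)/7 = (-3 - 4)/7 = (⅐)*(-7) = -1)
r(D, o) = -5 + o (r(D, o) = -4 + (o - 1) = -4 + (-1 + o) = -5 + o)
√(r(68, 202) + P) = √((-5 + 202) + 6114) = √(197 + 6114) = √6311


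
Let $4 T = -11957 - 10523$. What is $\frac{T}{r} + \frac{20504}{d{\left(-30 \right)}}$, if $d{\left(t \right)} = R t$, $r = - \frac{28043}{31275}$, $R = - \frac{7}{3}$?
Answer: $\frac{6439289336}{981505} \approx 6560.6$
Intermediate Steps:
$R = - \frac{7}{3}$ ($R = \left(-7\right) \frac{1}{3} = - \frac{7}{3} \approx -2.3333$)
$r = - \frac{28043}{31275}$ ($r = \left(-28043\right) \frac{1}{31275} = - \frac{28043}{31275} \approx -0.89666$)
$d{\left(t \right)} = - \frac{7 t}{3}$
$T = -5620$ ($T = \frac{-11957 - 10523}{4} = \frac{1}{4} \left(-22480\right) = -5620$)
$\frac{T}{r} + \frac{20504}{d{\left(-30 \right)}} = - \frac{5620}{- \frac{28043}{31275}} + \frac{20504}{\left(- \frac{7}{3}\right) \left(-30\right)} = \left(-5620\right) \left(- \frac{31275}{28043}\right) + \frac{20504}{70} = \frac{175765500}{28043} + 20504 \cdot \frac{1}{70} = \frac{175765500}{28043} + \frac{10252}{35} = \frac{6439289336}{981505}$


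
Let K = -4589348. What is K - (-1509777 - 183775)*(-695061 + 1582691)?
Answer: 1503242972412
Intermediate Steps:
K - (-1509777 - 183775)*(-695061 + 1582691) = -4589348 - (-1509777 - 183775)*(-695061 + 1582691) = -4589348 - (-1693552)*887630 = -4589348 - 1*(-1503247561760) = -4589348 + 1503247561760 = 1503242972412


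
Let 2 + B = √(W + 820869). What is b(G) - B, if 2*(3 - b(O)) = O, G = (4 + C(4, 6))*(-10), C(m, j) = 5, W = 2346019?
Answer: 50 - 2*√791722 ≈ -1729.6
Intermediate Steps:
G = -90 (G = (4 + 5)*(-10) = 9*(-10) = -90)
b(O) = 3 - O/2
B = -2 + 2*√791722 (B = -2 + √(2346019 + 820869) = -2 + √3166888 = -2 + 2*√791722 ≈ 1777.6)
b(G) - B = (3 - ½*(-90)) - (-2 + 2*√791722) = (3 + 45) + (2 - 2*√791722) = 48 + (2 - 2*√791722) = 50 - 2*√791722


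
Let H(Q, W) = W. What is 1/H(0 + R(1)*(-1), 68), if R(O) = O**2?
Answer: 1/68 ≈ 0.014706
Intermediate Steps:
1/H(0 + R(1)*(-1), 68) = 1/68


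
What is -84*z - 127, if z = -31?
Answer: 2477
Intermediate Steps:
-84*z - 127 = -84*(-31) - 127 = 2604 - 127 = 2477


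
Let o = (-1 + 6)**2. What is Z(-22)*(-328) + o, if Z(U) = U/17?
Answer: 7641/17 ≈ 449.47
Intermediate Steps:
Z(U) = U/17 (Z(U) = U*(1/17) = U/17)
o = 25 (o = 5**2 = 25)
Z(-22)*(-328) + o = ((1/17)*(-22))*(-328) + 25 = -22/17*(-328) + 25 = 7216/17 + 25 = 7641/17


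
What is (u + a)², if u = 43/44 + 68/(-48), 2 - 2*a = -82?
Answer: 7524049/4356 ≈ 1727.3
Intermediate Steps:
a = 42 (a = 1 - ½*(-82) = 1 + 41 = 42)
u = -29/66 (u = 43*(1/44) + 68*(-1/48) = 43/44 - 17/12 = -29/66 ≈ -0.43939)
(u + a)² = (-29/66 + 42)² = (2743/66)² = 7524049/4356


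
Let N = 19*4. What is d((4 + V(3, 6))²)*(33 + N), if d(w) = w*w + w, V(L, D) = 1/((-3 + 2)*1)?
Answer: 9810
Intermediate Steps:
V(L, D) = -1 (V(L, D) = 1/(-1) = -1*1 = -1)
d(w) = w + w² (d(w) = w² + w = w + w²)
N = 76
d((4 + V(3, 6))²)*(33 + N) = ((4 - 1)²*(1 + (4 - 1)²))*(33 + 76) = (3²*(1 + 3²))*109 = (9*(1 + 9))*109 = (9*10)*109 = 90*109 = 9810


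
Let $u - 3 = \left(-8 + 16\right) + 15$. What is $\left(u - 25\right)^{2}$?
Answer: $1$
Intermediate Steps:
$u = 26$ ($u = 3 + \left(\left(-8 + 16\right) + 15\right) = 3 + \left(8 + 15\right) = 3 + 23 = 26$)
$\left(u - 25\right)^{2} = \left(26 - 25\right)^{2} = 1^{2} = 1$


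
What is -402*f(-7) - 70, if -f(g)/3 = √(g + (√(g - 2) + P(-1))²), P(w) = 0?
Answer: -70 + 4824*I ≈ -70.0 + 4824.0*I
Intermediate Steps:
f(g) = -3*√(-2 + 2*g) (f(g) = -3*√(g + (√(g - 2) + 0)²) = -3*√(g + (√(-2 + g) + 0)²) = -3*√(g + (√(-2 + g))²) = -3*√(g + (-2 + g)) = -3*√(-2 + 2*g))
-402*f(-7) - 70 = -(-1206)*√(-2 + 2*(-7)) - 70 = -(-1206)*√(-2 - 14) - 70 = -(-1206)*√(-16) - 70 = -(-1206)*4*I - 70 = -(-4824)*I - 70 = 4824*I - 70 = -70 + 4824*I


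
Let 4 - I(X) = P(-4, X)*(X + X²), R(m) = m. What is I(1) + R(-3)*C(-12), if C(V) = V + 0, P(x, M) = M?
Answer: 38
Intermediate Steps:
C(V) = V
I(X) = 4 - X*(X + X²)
I(1) + R(-3)*C(-12) = (4 - 1*1² - 1*1³) - 3*(-12) = (4 - 1*1 - 1*1) + 36 = (4 - 1 - 1) + 36 = 2 + 36 = 38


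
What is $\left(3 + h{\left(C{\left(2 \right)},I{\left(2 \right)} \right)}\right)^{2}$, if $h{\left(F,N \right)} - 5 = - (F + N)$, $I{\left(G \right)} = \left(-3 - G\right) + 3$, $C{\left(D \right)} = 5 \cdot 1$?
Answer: $25$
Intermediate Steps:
$C{\left(D \right)} = 5$
$I{\left(G \right)} = - G$
$h{\left(F,N \right)} = 5 - F - N$ ($h{\left(F,N \right)} = 5 - \left(F + N\right) = 5 - F - N$)
$\left(3 + h{\left(C{\left(2 \right)},I{\left(2 \right)} \right)}\right)^{2} = \left(3 - -2\right)^{2} = \left(3 + \left(5 - 5 + 2\right)\right)^{2} = \left(3 + 2\right)^{2} = 5^{2} = 25$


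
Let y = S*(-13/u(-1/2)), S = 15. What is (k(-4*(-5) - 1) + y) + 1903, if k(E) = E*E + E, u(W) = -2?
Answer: 4761/2 ≈ 2380.5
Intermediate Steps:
k(E) = E + E**2 (k(E) = E**2 + E = E + E**2)
y = 195/2 (y = 15*(-13/(-2)) = 15*(-13*(-1/2)) = 15*(13/2) = 195/2 ≈ 97.500)
(k(-4*(-5) - 1) + y) + 1903 = ((-4*(-5) - 1)*(1 + (-4*(-5) - 1)) + 195/2) + 1903 = ((20 - 1)*(1 + (20 - 1)) + 195/2) + 1903 = (19*(1 + 19) + 195/2) + 1903 = (19*20 + 195/2) + 1903 = (380 + 195/2) + 1903 = 955/2 + 1903 = 4761/2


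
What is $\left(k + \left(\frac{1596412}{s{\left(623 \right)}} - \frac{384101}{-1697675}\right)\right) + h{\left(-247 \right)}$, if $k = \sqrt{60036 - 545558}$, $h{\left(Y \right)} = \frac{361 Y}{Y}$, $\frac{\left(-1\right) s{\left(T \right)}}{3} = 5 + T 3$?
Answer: $\frac{368736694286}{4772164425} + i \sqrt{485522} \approx 77.268 + 696.79 i$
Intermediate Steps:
$s{\left(T \right)} = -15 - 9 T$ ($s{\left(T \right)} = - 3 \left(5 + T 3\right) = - 3 \left(5 + 3 T\right) = -15 - 9 T$)
$h{\left(Y \right)} = 361$
$k = i \sqrt{485522}$ ($k = \sqrt{-485522} = i \sqrt{485522} \approx 696.79 i$)
$\left(k + \left(\frac{1596412}{s{\left(623 \right)}} - \frac{384101}{-1697675}\right)\right) + h{\left(-247 \right)} = \left(i \sqrt{485522} + \left(\frac{1596412}{-15 - 5607} - \frac{384101}{-1697675}\right)\right) + 361 = \left(i \sqrt{485522} + \left(\frac{1596412}{-15 - 5607} - - \frac{384101}{1697675}\right)\right) + 361 = \left(i \sqrt{485522} + \left(\frac{1596412}{-5622} + \frac{384101}{1697675}\right)\right) + 361 = \left(i \sqrt{485522} + \left(1596412 \left(- \frac{1}{5622}\right) + \frac{384101}{1697675}\right)\right) + 361 = \left(i \sqrt{485522} + \left(- \frac{798206}{2811} + \frac{384101}{1697675}\right)\right) + 361 = \left(i \sqrt{485522} - \frac{1354014663139}{4772164425}\right) + 361 = \left(- \frac{1354014663139}{4772164425} + i \sqrt{485522}\right) + 361 = \frac{368736694286}{4772164425} + i \sqrt{485522}$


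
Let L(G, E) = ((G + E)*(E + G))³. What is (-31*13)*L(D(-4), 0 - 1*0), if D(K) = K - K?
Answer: 0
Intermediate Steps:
D(K) = 0
L(G, E) = (E + G)⁶ (L(G, E) = ((E + G)*(E + G))³ = ((E + G)²)³ = (E + G)⁶)
(-31*13)*L(D(-4), 0 - 1*0) = (-31*13)*((0 - 1*0) + 0)⁶ = -403*((0 + 0) + 0)⁶ = -403*(0 + 0)⁶ = -403*0⁶ = -403*0 = 0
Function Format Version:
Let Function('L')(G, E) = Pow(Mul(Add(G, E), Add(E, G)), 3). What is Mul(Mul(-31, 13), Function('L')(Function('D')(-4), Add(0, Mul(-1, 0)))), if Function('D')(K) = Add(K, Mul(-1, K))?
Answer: 0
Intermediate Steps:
Function('D')(K) = 0
Function('L')(G, E) = Pow(Add(E, G), 6) (Function('L')(G, E) = Pow(Mul(Add(E, G), Add(E, G)), 3) = Pow(Pow(Add(E, G), 2), 3) = Pow(Add(E, G), 6))
Mul(Mul(-31, 13), Function('L')(Function('D')(-4), Add(0, Mul(-1, 0)))) = Mul(Mul(-31, 13), Pow(Add(Add(0, Mul(-1, 0)), 0), 6)) = Mul(-403, Pow(Add(Add(0, 0), 0), 6)) = Mul(-403, Pow(Add(0, 0), 6)) = Mul(-403, Pow(0, 6)) = Mul(-403, 0) = 0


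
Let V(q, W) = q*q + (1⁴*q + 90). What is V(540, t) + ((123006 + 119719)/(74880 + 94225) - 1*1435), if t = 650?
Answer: 9835026240/33821 ≈ 2.9080e+5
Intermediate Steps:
V(q, W) = 90 + q + q² (V(q, W) = q² + (1*q + 90) = q² + (q + 90) = q² + (90 + q) = 90 + q + q²)
V(540, t) + ((123006 + 119719)/(74880 + 94225) - 1*1435) = (90 + 540 + 540²) + ((123006 + 119719)/(74880 + 94225) - 1*1435) = (90 + 540 + 291600) + (242725/169105 - 1435) = 292230 + (242725*(1/169105) - 1435) = 292230 + (48545/33821 - 1435) = 292230 - 48484590/33821 = 9835026240/33821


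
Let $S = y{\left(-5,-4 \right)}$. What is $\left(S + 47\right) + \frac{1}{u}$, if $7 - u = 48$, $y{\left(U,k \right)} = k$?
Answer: $\frac{1762}{41} \approx 42.976$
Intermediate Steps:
$u = -41$ ($u = 7 - 48 = -41$)
$S = -4$
$\left(S + 47\right) + \frac{1}{u} = \left(-4 + 47\right) + \frac{1}{-41} = 43 - \frac{1}{41} = \frac{1762}{41}$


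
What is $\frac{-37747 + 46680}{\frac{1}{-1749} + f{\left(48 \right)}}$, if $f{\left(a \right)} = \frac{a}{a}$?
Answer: $\frac{15623817}{1748} \approx 8938.1$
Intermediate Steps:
$f{\left(a \right)} = 1$
$\frac{-37747 + 46680}{\frac{1}{-1749} + f{\left(48 \right)}} = \frac{-37747 + 46680}{\frac{1}{-1749} + 1} = \frac{8933}{- \frac{1}{1749} + 1} = \frac{8933}{\frac{1748}{1749}} = 8933 \cdot \frac{1749}{1748} = \frac{15623817}{1748}$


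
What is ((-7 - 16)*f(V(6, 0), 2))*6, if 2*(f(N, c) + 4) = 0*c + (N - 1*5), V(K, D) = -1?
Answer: 966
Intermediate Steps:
f(N, c) = -13/2 + N/2 (f(N, c) = -4 + (0*c + (N - 1*5))/2 = -4 + (0 + (N - 5))/2 = -4 + (0 + (-5 + N))/2 = -4 + (-5 + N)/2 = -4 + (-5/2 + N/2) = -13/2 + N/2)
((-7 - 16)*f(V(6, 0), 2))*6 = ((-7 - 16)*(-13/2 + (½)*(-1)))*6 = -23*(-13/2 - ½)*6 = -23*(-7)*6 = 161*6 = 966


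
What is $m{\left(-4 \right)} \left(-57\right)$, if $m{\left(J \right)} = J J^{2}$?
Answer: $3648$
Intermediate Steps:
$m{\left(J \right)} = J^{3}$
$m{\left(-4 \right)} \left(-57\right) = \left(-4\right)^{3} \left(-57\right) = \left(-64\right) \left(-57\right) = 3648$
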